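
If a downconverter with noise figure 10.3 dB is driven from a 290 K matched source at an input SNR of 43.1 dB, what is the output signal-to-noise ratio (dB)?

32.8 dB

By definition F = SNR_in/SNR_out, so in dB: SNR_out = SNR_in − NF
SNR_out = 43.1 − 10.3 = 32.8 dB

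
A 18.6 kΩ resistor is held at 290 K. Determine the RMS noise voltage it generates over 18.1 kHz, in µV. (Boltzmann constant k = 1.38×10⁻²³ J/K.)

V_n = √(4kTRB)
4kTRB = 4 × 1.38×10⁻²³ × 290 × 1.86×10⁴ × 1.81×10⁴ = 5.39×10⁻¹² V²
V_n = √(5.39×10⁻¹²) = 2.32×10⁻⁶ V = 2.32 µV

2.32 µV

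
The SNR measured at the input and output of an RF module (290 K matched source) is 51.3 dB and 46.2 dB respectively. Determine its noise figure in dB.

NF (dB) = SNR_in(dB) − SNR_out(dB) when the source is at T₀
NF = 51.3 − 46.2 = 5.1 dB

5.1 dB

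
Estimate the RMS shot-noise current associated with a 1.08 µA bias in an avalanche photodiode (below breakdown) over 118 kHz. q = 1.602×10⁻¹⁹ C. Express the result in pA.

202 pA

I_n = √(2qI·B)
2qI·B = 2 × 1.602×10⁻¹⁹ × 1.08×10⁻⁶ × 1.18×10⁵ = 4.08×10⁻²⁰ A²
I_n = √(4.08×10⁻²⁰) = 2.02×10⁻¹⁰ A = 202 pA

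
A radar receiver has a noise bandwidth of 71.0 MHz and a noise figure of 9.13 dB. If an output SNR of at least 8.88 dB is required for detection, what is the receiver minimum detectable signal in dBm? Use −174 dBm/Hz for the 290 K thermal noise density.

−77.5 dBm

Sensitivity = −174 + 10 log₁₀(B) + NF + SNR_min
= −174 + 78.51 + 9.13 + 8.88
= −77.48 dBm → −77.5 dBm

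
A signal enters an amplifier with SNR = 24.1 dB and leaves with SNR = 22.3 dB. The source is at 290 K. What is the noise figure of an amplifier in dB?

1.8 dB

NF (dB) = SNR_in(dB) − SNR_out(dB) when the source is at T₀
NF = 24.1 − 22.3 = 1.8 dB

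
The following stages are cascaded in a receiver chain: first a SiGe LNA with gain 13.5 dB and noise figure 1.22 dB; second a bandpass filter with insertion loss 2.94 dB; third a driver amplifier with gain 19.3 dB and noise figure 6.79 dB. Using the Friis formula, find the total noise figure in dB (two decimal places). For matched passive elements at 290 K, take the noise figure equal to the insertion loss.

2.30 dB

Convert to linear (a loss of L dB is a gain of −L dB): F_i = 10^(NF_i/10), G_i = 10^(G_i,dB/10)
  Stage 1: F_1 = 10^(1.22/10) = 1.324, G_1 = 10^(13.5/10) = 22.39
  Stage 2: F_2 = 10^(2.94/10) = 1.968, G_2 = 10^(−2.94/10) = 0.5082
  Stage 3: F_3 = 10^(6.79/10) = 4.775, G_3 = 10^(19.3/10) = 85.11
Friis cascade:
  F = 1.324 + (1.968 − 1)/22.39 + (4.775 − 1)/11.38 = 1.699
NF = 10 log₁₀(1.699) = 2.30 dB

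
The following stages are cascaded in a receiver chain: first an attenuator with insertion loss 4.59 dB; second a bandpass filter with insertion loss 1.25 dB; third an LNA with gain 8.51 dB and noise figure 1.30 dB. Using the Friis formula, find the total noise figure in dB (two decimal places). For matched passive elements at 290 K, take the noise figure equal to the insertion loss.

7.14 dB

Convert to linear (a loss of L dB is a gain of −L dB): F_i = 10^(NF_i/10), G_i = 10^(G_i,dB/10)
  Stage 1: F_1 = 10^(4.59/10) = 2.877, G_1 = 10^(−4.59/10) = 0.3475
  Stage 2: F_2 = 10^(1.25/10) = 1.334, G_2 = 10^(−1.25/10) = 0.7499
  Stage 3: F_3 = 10^(1.30/10) = 1.349, G_3 = 10^(8.51/10) = 7.096
Friis cascade:
  F = 2.877 + (1.334 − 1)/0.3475 + (1.349 − 1)/0.2606 = 5.176
NF = 10 log₁₀(5.176) = 7.14 dB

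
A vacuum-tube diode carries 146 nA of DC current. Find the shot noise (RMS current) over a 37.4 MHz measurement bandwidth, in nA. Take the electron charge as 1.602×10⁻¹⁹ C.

I_n = √(2qI·B)
2qI·B = 2 × 1.602×10⁻¹⁹ × 1.46×10⁻⁷ × 3.74×10⁷ = 1.75×10⁻¹⁸ A²
I_n = √(1.75×10⁻¹⁸) = 1.32×10⁻⁹ A = 1.32 nA

1.32 nA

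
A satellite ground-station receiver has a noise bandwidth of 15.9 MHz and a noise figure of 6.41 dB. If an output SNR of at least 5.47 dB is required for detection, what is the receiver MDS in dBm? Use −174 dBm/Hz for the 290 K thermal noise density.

Sensitivity = −174 + 10 log₁₀(B) + NF + SNR_min
= −174 + 72.01 + 6.41 + 5.47
= −90.11 dBm → −90.1 dBm

−90.1 dBm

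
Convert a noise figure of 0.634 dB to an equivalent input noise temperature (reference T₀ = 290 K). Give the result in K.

F = 10^(0.634/10) = 1.15718
T_e = (F − 1)·T₀ = (1.15718 − 1) × 290 = 45.6 K

45.6 K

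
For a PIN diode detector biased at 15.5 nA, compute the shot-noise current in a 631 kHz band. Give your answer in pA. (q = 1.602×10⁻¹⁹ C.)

56.0 pA

I_n = √(2qI·B)
2qI·B = 2 × 1.602×10⁻¹⁹ × 1.55×10⁻⁸ × 6.31×10⁵ = 3.13×10⁻²¹ A²
I_n = √(3.13×10⁻²¹) = 5.60×10⁻¹¹ A = 56.0 pA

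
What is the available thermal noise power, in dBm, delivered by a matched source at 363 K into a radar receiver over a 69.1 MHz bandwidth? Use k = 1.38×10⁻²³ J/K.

P_n = kTB = 1.38×10⁻²³ × 363 × 6.91×10⁷ = 3.46×10⁻¹³ W
In dBm: 10 log₁₀(3.46×10⁻¹³ / 10⁻³) = −94.6 dBm

−94.6 dBm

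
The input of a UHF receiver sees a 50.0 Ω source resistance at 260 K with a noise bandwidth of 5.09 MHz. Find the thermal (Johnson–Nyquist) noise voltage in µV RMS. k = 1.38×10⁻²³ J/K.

V_n = √(4kTRB)
4kTRB = 4 × 1.38×10⁻²³ × 260 × 5.00×10¹ × 5.09×10⁶ = 3.65×10⁻¹² V²
V_n = √(3.65×10⁻¹²) = 1.91×10⁻⁶ V = 1.91 µV

1.91 µV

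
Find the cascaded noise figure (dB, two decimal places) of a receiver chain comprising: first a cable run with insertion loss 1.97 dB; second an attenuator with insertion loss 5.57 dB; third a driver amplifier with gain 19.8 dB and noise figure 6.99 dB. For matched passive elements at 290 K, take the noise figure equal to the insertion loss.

Convert to linear (a loss of L dB is a gain of −L dB): F_i = 10^(NF_i/10), G_i = 10^(G_i,dB/10)
  Stage 1: F_1 = 10^(1.97/10) = 1.574, G_1 = 10^(−1.97/10) = 0.6353
  Stage 2: F_2 = 10^(5.57/10) = 3.606, G_2 = 10^(−5.57/10) = 0.2773
  Stage 3: F_3 = 10^(6.99/10) = 5.000, G_3 = 10^(19.8/10) = 95.50
Friis cascade:
  F = 1.574 + (3.606 − 1)/0.6353 + (5.000 − 1)/0.1762 = 28.38
NF = 10 log₁₀(28.38) = 14.53 dB

14.53 dB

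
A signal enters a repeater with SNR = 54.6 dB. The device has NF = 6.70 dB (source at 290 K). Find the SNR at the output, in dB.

47.90 dB

By definition F = SNR_in/SNR_out, so in dB: SNR_out = SNR_in − NF
SNR_out = 54.6 − 6.70 = 47.90 dB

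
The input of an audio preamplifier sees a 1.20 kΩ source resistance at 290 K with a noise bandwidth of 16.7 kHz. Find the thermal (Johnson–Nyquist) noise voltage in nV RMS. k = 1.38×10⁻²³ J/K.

566 nV

V_n = √(4kTRB)
4kTRB = 4 × 1.38×10⁻²³ × 290 × 1.20×10³ × 1.67×10⁴ = 3.21×10⁻¹³ V²
V_n = √(3.21×10⁻¹³) = 5.66×10⁻⁷ V = 566 nV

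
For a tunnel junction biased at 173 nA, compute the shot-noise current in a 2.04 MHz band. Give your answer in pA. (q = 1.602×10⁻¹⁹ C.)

I_n = √(2qI·B)
2qI·B = 2 × 1.602×10⁻¹⁹ × 1.73×10⁻⁷ × 2.04×10⁶ = 1.13×10⁻¹⁹ A²
I_n = √(1.13×10⁻¹⁹) = 3.36×10⁻¹⁰ A = 336 pA

336 pA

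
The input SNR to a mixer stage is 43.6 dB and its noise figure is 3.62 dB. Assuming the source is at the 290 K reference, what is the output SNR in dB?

39.98 dB

By definition F = SNR_in/SNR_out, so in dB: SNR_out = SNR_in − NF
SNR_out = 43.6 − 3.62 = 39.98 dB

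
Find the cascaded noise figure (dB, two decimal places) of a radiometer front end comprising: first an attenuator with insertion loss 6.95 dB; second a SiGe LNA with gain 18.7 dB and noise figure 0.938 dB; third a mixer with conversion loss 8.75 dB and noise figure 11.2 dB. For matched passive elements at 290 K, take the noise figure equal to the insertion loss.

8.43 dB

Convert to linear (a loss of L dB is a gain of −L dB): F_i = 10^(NF_i/10), G_i = 10^(G_i,dB/10)
  Stage 1: F_1 = 10^(6.95/10) = 4.955, G_1 = 10^(−6.95/10) = 0.2018
  Stage 2: F_2 = 10^(0.938/10) = 1.241, G_2 = 10^(18.7/10) = 74.13
  Stage 3: F_3 = 10^(11.2/10) = 13.18, G_3 = 10^(−8.75/10) = 0.1334
Friis cascade:
  F = 4.955 + (1.241 − 1)/0.2018 + (13.18 − 1)/14.96 = 6.963
NF = 10 log₁₀(6.963) = 8.43 dB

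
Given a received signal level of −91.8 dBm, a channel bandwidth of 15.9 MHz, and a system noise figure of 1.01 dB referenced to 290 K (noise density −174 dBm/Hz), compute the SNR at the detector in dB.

9.2 dB

Noise floor: N = −174 + 10 log₁₀(B) + NF
10 log₁₀(1.59×10⁷) = 72.01 dB
N = −174 + 72.01 + 1.01 = −100.98 dBm
SNR = P_sig − N = −91.8 − (−100.98) = 9.18 dB → 9.2 dB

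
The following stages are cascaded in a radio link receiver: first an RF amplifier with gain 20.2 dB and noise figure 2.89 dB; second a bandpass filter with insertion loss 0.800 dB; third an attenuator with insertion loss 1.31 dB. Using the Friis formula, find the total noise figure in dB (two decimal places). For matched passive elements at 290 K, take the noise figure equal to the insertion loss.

Convert to linear (a loss of L dB is a gain of −L dB): F_i = 10^(NF_i/10), G_i = 10^(G_i,dB/10)
  Stage 1: F_1 = 10^(2.89/10) = 1.945, G_1 = 10^(20.2/10) = 104.7
  Stage 2: F_2 = 10^(0.800/10) = 1.202, G_2 = 10^(−0.800/10) = 0.8318
  Stage 3: F_3 = 10^(1.31/10) = 1.352, G_3 = 10^(−1.31/10) = 0.7396
Friis cascade:
  F = 1.945 + (1.202 − 1)/104.7 + (1.352 − 1)/87.10 = 1.951
NF = 10 log₁₀(1.951) = 2.90 dB

2.90 dB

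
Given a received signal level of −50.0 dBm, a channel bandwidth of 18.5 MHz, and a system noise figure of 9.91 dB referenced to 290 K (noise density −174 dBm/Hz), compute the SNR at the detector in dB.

Noise floor: N = −174 + 10 log₁₀(B) + NF
10 log₁₀(1.85×10⁷) = 72.67 dB
N = −174 + 72.67 + 9.91 = −91.42 dBm
SNR = P_sig − N = −50.0 − (−91.42) = 41.42 dB → 41.4 dB

41.4 dB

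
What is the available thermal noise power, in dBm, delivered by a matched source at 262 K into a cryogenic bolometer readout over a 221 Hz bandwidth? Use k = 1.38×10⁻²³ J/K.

−151.0 dBm

P_n = kTB = 1.38×10⁻²³ × 262 × 2.21×10² = 7.99×10⁻¹⁹ W
In dBm: 10 log₁₀(7.99×10⁻¹⁹ / 10⁻³) = −151.0 dBm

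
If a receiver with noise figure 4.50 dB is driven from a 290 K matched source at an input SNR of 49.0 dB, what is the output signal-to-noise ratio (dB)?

By definition F = SNR_in/SNR_out, so in dB: SNR_out = SNR_in − NF
SNR_out = 49.0 − 4.50 = 44.50 dB

44.50 dB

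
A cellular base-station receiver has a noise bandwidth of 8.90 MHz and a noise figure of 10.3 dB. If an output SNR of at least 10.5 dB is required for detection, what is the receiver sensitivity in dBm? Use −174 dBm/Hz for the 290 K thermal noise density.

−83.7 dBm

Sensitivity = −174 + 10 log₁₀(B) + NF + SNR_min
= −174 + 69.49 + 10.3 + 10.5
= −83.71 dBm → −83.7 dBm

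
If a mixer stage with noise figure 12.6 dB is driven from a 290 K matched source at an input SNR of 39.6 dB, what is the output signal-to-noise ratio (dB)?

27.0 dB

By definition F = SNR_in/SNR_out, so in dB: SNR_out = SNR_in − NF
SNR_out = 39.6 − 12.6 = 27.0 dB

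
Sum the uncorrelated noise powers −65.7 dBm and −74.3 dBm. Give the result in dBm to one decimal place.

Convert to linear, add, convert back:
P₁ = 2.69×10⁻¹⁰ W, P₂ = 3.72×10⁻¹¹ W
P_tot = 3.06×10⁻¹⁰ W → 10 log₁₀(P_tot / 10⁻³) = −65.1 dBm

−65.1 dBm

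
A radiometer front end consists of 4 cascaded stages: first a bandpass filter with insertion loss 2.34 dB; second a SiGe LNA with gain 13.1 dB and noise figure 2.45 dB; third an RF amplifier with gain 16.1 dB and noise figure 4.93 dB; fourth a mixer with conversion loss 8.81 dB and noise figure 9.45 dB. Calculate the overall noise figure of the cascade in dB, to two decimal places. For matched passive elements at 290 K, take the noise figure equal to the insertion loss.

Convert to linear (a loss of L dB is a gain of −L dB): F_i = 10^(NF_i/10), G_i = 10^(G_i,dB/10)
  Stage 1: F_1 = 10^(2.34/10) = 1.714, G_1 = 10^(−2.34/10) = 0.5834
  Stage 2: F_2 = 10^(2.45/10) = 1.758, G_2 = 10^(13.1/10) = 20.42
  Stage 3: F_3 = 10^(4.93/10) = 3.112, G_3 = 10^(16.1/10) = 40.74
  Stage 4: F_4 = 10^(9.45/10) = 8.810, G_4 = 10^(−8.81/10) = 0.1315
Friis cascade:
  F = 1.714 + (1.758 − 1)/0.5834 + (3.112 − 1)/11.91 + (8.810 − 1)/485.3 = 3.206
NF = 10 log₁₀(3.206) = 5.06 dB

5.06 dB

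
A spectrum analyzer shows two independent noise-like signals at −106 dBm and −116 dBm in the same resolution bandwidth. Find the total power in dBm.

Convert to linear, add, convert back:
P₁ = 2.51×10⁻¹⁴ W, P₂ = 2.51×10⁻¹⁵ W
P_tot = 2.76×10⁻¹⁴ W → 10 log₁₀(P_tot / 10⁻³) = −105.6 dBm

−105.6 dBm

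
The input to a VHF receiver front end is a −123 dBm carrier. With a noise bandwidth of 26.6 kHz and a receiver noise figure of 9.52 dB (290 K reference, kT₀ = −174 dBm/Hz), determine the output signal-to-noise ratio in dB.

Noise floor: N = −174 + 10 log₁₀(B) + NF
10 log₁₀(2.66×10⁴) = 44.25 dB
N = −174 + 44.25 + 9.52 = −120.23 dBm
SNR = P_sig − N = −123 − (−120.23) = −2.77 dB → −2.8 dB

−2.8 dB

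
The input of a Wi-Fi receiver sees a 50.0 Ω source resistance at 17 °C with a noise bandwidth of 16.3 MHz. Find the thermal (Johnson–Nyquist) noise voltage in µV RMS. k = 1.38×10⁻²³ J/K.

T = 17 °C + 273.15 = 290.15 K
V_n = √(4kTRB)
4kTRB = 4 × 1.38×10⁻²³ × 290.15 × 5.00×10¹ × 1.63×10⁷ = 1.31×10⁻¹¹ V²
V_n = √(1.31×10⁻¹¹) = 3.61×10⁻⁶ V = 3.61 µV

3.61 µV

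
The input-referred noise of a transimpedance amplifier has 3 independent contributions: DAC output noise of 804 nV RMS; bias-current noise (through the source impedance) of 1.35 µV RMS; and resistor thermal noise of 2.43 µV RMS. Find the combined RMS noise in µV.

Uncorrelated sources add in power (mean-square): V_tot = √(ΣV_i²)
V_tot = √[(8.04×10⁻⁷)² + (1.35×10⁻⁶)² + (2.43×10⁻⁶)²] = 2.89×10⁻⁶ V = 2.89 µV

2.89 µV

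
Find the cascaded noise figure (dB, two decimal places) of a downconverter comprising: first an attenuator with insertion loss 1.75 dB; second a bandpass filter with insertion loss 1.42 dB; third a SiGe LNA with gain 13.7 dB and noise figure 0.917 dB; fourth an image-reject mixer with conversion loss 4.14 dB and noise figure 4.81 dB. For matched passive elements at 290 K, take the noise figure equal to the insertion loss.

Convert to linear (a loss of L dB is a gain of −L dB): F_i = 10^(NF_i/10), G_i = 10^(G_i,dB/10)
  Stage 1: F_1 = 10^(1.75/10) = 1.496, G_1 = 10^(−1.75/10) = 0.6683
  Stage 2: F_2 = 10^(1.42/10) = 1.387, G_2 = 10^(−1.42/10) = 0.7211
  Stage 3: F_3 = 10^(0.917/10) = 1.235, G_3 = 10^(13.7/10) = 23.44
  Stage 4: F_4 = 10^(4.81/10) = 3.027, G_4 = 10^(−4.14/10) = 0.3855
Friis cascade:
  F = 1.496 + (1.387 − 1)/0.6683 + (1.235 − 1)/0.4819 + (3.027 − 1)/11.30 = 2.742
NF = 10 log₁₀(2.742) = 4.38 dB

4.38 dB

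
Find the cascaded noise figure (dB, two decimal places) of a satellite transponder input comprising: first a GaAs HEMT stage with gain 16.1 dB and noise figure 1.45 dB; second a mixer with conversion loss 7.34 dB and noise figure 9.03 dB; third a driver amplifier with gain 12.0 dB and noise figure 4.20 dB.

2.52 dB

Convert to linear (a loss of L dB is a gain of −L dB): F_i = 10^(NF_i/10), G_i = 10^(G_i,dB/10)
  Stage 1: F_1 = 10^(1.45/10) = 1.396, G_1 = 10^(16.1/10) = 40.74
  Stage 2: F_2 = 10^(9.03/10) = 7.998, G_2 = 10^(−7.34/10) = 0.1845
  Stage 3: F_3 = 10^(4.20/10) = 2.630, G_3 = 10^(12.0/10) = 15.85
Friis cascade:
  F = 1.396 + (7.998 − 1)/40.74 + (2.630 − 1)/7.516 = 1.785
NF = 10 log₁₀(1.785) = 2.52 dB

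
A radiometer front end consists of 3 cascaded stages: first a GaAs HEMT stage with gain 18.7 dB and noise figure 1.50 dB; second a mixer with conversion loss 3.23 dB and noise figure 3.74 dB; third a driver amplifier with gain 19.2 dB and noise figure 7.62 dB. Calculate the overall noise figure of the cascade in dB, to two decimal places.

Convert to linear (a loss of L dB is a gain of −L dB): F_i = 10^(NF_i/10), G_i = 10^(G_i,dB/10)
  Stage 1: F_1 = 10^(1.50/10) = 1.413, G_1 = 10^(18.7/10) = 74.13
  Stage 2: F_2 = 10^(3.74/10) = 2.366, G_2 = 10^(−3.23/10) = 0.4753
  Stage 3: F_3 = 10^(7.62/10) = 5.781, G_3 = 10^(19.2/10) = 83.18
Friis cascade:
  F = 1.413 + (2.366 − 1)/74.13 + (5.781 − 1)/35.24 = 1.567
NF = 10 log₁₀(1.567) = 1.95 dB

1.95 dB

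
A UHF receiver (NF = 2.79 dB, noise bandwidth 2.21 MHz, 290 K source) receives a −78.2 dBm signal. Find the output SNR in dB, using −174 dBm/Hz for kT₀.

Noise floor: N = −174 + 10 log₁₀(B) + NF
10 log₁₀(2.21×10⁶) = 63.44 dB
N = −174 + 63.44 + 2.79 = −107.77 dBm
SNR = P_sig − N = −78.2 − (−107.77) = 29.57 dB → 29.6 dB

29.6 dB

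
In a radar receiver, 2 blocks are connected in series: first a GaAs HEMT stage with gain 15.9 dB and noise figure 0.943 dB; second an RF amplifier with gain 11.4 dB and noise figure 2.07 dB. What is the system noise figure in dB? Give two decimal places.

1.00 dB

Convert to linear (a loss of L dB is a gain of −L dB): F_i = 10^(NF_i/10), G_i = 10^(G_i,dB/10)
  Stage 1: F_1 = 10^(0.943/10) = 1.243, G_1 = 10^(15.9/10) = 38.90
  Stage 2: F_2 = 10^(2.07/10) = 1.611, G_2 = 10^(11.4/10) = 13.80
Friis cascade:
  F = 1.243 + (1.611 − 1)/38.90 = 1.258
NF = 10 log₁₀(1.258) = 1.00 dB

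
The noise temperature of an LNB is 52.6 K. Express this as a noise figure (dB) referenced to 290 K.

F = 1 + T_e/T₀ = 1 + 52.6/290 = 1.18138
NF = 10 log₁₀(1.18138) = 0.724 dB

0.724 dB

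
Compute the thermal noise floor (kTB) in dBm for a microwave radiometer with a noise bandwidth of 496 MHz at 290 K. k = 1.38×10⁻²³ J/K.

−87.0 dBm

P_n = kTB = 1.38×10⁻²³ × 290 × 4.96×10⁸ = 1.98×10⁻¹² W
In dBm: 10 log₁₀(1.98×10⁻¹² / 10⁻³) = −87.0 dBm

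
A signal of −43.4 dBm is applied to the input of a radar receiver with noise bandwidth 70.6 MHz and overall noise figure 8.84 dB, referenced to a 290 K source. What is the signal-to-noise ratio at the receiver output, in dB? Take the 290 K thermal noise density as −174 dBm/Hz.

Noise floor: N = −174 + 10 log₁₀(B) + NF
10 log₁₀(7.06×10⁷) = 78.49 dB
N = −174 + 78.49 + 8.84 = −86.67 dBm
SNR = P_sig − N = −43.4 − (−86.67) = 43.27 dB → 43.3 dB

43.3 dB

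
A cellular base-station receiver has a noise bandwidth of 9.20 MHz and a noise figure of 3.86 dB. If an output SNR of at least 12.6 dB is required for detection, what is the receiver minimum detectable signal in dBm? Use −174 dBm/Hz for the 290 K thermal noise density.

−87.9 dBm

Sensitivity = −174 + 10 log₁₀(B) + NF + SNR_min
= −174 + 69.64 + 3.86 + 12.6
= −87.90 dBm → −87.9 dBm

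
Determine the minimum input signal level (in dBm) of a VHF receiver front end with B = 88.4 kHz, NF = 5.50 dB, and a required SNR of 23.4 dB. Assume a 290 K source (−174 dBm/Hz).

Sensitivity = −174 + 10 log₁₀(B) + NF + SNR_min
= −174 + 49.46 + 5.50 + 23.4
= −95.64 dBm → −95.6 dBm

−95.6 dBm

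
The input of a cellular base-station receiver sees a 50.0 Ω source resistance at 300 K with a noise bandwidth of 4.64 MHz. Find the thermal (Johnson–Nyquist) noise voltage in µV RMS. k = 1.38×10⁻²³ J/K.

V_n = √(4kTRB)
4kTRB = 4 × 1.38×10⁻²³ × 300 × 5.00×10¹ × 4.64×10⁶ = 3.84×10⁻¹² V²
V_n = √(3.84×10⁻¹²) = 1.96×10⁻⁶ V = 1.96 µV

1.96 µV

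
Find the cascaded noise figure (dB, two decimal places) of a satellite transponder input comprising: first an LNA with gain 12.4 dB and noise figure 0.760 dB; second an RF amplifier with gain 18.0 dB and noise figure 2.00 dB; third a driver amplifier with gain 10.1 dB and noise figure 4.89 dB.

0.89 dB

Convert to linear (a loss of L dB is a gain of −L dB): F_i = 10^(NF_i/10), G_i = 10^(G_i,dB/10)
  Stage 1: F_1 = 10^(0.760/10) = 1.191, G_1 = 10^(12.4/10) = 17.38
  Stage 2: F_2 = 10^(2.00/10) = 1.585, G_2 = 10^(18.0/10) = 63.10
  Stage 3: F_3 = 10^(4.89/10) = 3.083, G_3 = 10^(10.1/10) = 10.23
Friis cascade:
  F = 1.191 + (1.585 − 1)/17.38 + (3.083 − 1)/1096 = 1.227
NF = 10 log₁₀(1.227) = 0.89 dB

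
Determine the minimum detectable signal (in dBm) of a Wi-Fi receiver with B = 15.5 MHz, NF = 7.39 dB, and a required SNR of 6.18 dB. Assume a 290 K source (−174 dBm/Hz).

Sensitivity = −174 + 10 log₁₀(B) + NF + SNR_min
= −174 + 71.9 + 7.39 + 6.18
= −88.53 dBm → −88.5 dBm

−88.5 dBm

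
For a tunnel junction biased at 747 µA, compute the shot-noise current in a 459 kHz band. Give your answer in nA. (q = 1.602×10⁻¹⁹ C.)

I_n = √(2qI·B)
2qI·B = 2 × 1.602×10⁻¹⁹ × 7.47×10⁻⁴ × 4.59×10⁵ = 1.10×10⁻¹⁶ A²
I_n = √(1.10×10⁻¹⁶) = 1.05×10⁻⁸ A = 10.5 nA

10.5 nA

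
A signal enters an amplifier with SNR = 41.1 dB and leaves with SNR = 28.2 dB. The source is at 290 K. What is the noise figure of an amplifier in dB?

NF (dB) = SNR_in(dB) − SNR_out(dB) when the source is at T₀
NF = 41.1 − 28.2 = 12.9 dB

12.9 dB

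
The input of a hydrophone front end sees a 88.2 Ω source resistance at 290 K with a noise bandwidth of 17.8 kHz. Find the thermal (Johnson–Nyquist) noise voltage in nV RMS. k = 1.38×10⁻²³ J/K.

V_n = √(4kTRB)
4kTRB = 4 × 1.38×10⁻²³ × 290 × 8.82×10¹ × 1.78×10⁴ = 2.51×10⁻¹⁴ V²
V_n = √(2.51×10⁻¹⁴) = 1.59×10⁻⁷ V = 159 nV

159 nV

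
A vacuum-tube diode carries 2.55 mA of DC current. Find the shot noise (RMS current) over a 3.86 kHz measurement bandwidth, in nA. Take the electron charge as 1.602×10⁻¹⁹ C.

1.78 nA

I_n = √(2qI·B)
2qI·B = 2 × 1.602×10⁻¹⁹ × 2.55×10⁻³ × 3.86×10³ = 3.15×10⁻¹⁸ A²
I_n = √(3.15×10⁻¹⁸) = 1.78×10⁻⁹ A = 1.78 nA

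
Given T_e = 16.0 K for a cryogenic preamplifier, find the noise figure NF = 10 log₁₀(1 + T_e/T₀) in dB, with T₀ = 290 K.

0.233 dB

F = 1 + T_e/T₀ = 1 + 16.0/290 = 1.05517
NF = 10 log₁₀(1.05517) = 0.233 dB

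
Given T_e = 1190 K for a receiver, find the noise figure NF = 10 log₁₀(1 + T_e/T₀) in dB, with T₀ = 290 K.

7.08 dB

F = 1 + T_e/T₀ = 1 + 1190/290 = 5.10345
NF = 10 log₁₀(5.10345) = 7.08 dB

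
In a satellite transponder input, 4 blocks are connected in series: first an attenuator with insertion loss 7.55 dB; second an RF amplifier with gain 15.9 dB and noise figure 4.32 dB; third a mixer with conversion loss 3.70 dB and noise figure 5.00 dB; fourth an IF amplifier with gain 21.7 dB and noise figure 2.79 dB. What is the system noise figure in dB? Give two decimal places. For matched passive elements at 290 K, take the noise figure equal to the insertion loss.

Convert to linear (a loss of L dB is a gain of −L dB): F_i = 10^(NF_i/10), G_i = 10^(G_i,dB/10)
  Stage 1: F_1 = 10^(7.55/10) = 5.689, G_1 = 10^(−7.55/10) = 0.1758
  Stage 2: F_2 = 10^(4.32/10) = 2.704, G_2 = 10^(15.9/10) = 38.90
  Stage 3: F_3 = 10^(5.00/10) = 3.162, G_3 = 10^(−3.70/10) = 0.4266
  Stage 4: F_4 = 10^(2.79/10) = 1.901, G_4 = 10^(21.7/10) = 147.9
Friis cascade:
  F = 5.689 + (2.704 − 1)/0.1758 + (3.162 − 1)/6.839 + (1.901 − 1)/2.917 = 16.01
NF = 10 log₁₀(16.01) = 12.04 dB

12.04 dB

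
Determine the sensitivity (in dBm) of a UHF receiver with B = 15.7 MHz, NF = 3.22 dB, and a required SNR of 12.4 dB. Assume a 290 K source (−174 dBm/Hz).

Sensitivity = −174 + 10 log₁₀(B) + NF + SNR_min
= −174 + 71.96 + 3.22 + 12.4
= −86.42 dBm → −86.4 dBm

−86.4 dBm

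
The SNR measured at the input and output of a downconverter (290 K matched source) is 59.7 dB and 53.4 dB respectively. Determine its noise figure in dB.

NF (dB) = SNR_in(dB) − SNR_out(dB) when the source is at T₀
NF = 59.7 − 53.4 = 6.3 dB

6.3 dB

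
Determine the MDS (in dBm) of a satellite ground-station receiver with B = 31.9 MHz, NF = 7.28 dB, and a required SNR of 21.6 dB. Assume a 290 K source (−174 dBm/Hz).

−70.1 dBm

Sensitivity = −174 + 10 log₁₀(B) + NF + SNR_min
= −174 + 75.04 + 7.28 + 21.6
= −70.08 dBm → −70.1 dBm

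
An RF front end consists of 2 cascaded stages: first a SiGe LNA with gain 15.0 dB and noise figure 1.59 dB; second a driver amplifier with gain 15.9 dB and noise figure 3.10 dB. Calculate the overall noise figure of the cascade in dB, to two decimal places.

Convert to linear (a loss of L dB is a gain of −L dB): F_i = 10^(NF_i/10), G_i = 10^(G_i,dB/10)
  Stage 1: F_1 = 10^(1.59/10) = 1.442, G_1 = 10^(15.0/10) = 31.62
  Stage 2: F_2 = 10^(3.10/10) = 2.042, G_2 = 10^(15.9/10) = 38.90
Friis cascade:
  F = 1.442 + (2.042 − 1)/31.62 = 1.475
NF = 10 log₁₀(1.475) = 1.69 dB

1.69 dB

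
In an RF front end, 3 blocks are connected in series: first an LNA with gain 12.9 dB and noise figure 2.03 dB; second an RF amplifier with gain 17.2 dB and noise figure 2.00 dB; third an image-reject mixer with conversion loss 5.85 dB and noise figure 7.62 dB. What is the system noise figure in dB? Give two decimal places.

2.12 dB

Convert to linear (a loss of L dB is a gain of −L dB): F_i = 10^(NF_i/10), G_i = 10^(G_i,dB/10)
  Stage 1: F_1 = 10^(2.03/10) = 1.596, G_1 = 10^(12.9/10) = 19.50
  Stage 2: F_2 = 10^(2.00/10) = 1.585, G_2 = 10^(17.2/10) = 52.48
  Stage 3: F_3 = 10^(7.62/10) = 5.781, G_3 = 10^(−5.85/10) = 0.2600
Friis cascade:
  F = 1.596 + (1.585 − 1)/19.50 + (5.781 − 1)/1023 = 1.631
NF = 10 log₁₀(1.631) = 2.12 dB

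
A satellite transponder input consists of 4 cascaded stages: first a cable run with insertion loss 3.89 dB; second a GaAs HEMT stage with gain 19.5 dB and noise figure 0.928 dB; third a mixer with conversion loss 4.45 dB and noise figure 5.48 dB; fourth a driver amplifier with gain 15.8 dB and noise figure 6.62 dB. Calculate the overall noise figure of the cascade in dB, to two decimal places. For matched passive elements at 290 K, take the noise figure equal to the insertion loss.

Convert to linear (a loss of L dB is a gain of −L dB): F_i = 10^(NF_i/10), G_i = 10^(G_i,dB/10)
  Stage 1: F_1 = 10^(3.89/10) = 2.449, G_1 = 10^(−3.89/10) = 0.4083
  Stage 2: F_2 = 10^(0.928/10) = 1.238, G_2 = 10^(19.5/10) = 89.13
  Stage 3: F_3 = 10^(5.48/10) = 3.532, G_3 = 10^(−4.45/10) = 0.3589
  Stage 4: F_4 = 10^(6.62/10) = 4.592, G_4 = 10^(15.8/10) = 38.02
Friis cascade:
  F = 2.449 + (1.238 − 1)/0.4083 + (3.532 − 1)/36.39 + (4.592 − 1)/13.06 = 3.377
NF = 10 log₁₀(3.377) = 5.29 dB

5.29 dB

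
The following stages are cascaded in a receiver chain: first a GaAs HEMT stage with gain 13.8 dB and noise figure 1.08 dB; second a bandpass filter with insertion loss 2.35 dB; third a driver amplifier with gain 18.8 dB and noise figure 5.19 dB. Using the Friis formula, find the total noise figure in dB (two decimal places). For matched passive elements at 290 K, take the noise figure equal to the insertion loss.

Convert to linear (a loss of L dB is a gain of −L dB): F_i = 10^(NF_i/10), G_i = 10^(G_i,dB/10)
  Stage 1: F_1 = 10^(1.08/10) = 1.282, G_1 = 10^(13.8/10) = 23.99
  Stage 2: F_2 = 10^(2.35/10) = 1.718, G_2 = 10^(−2.35/10) = 0.5821
  Stage 3: F_3 = 10^(5.19/10) = 3.304, G_3 = 10^(18.8/10) = 75.86
Friis cascade:
  F = 1.282 + (1.718 − 1)/23.99 + (3.304 − 1)/13.96 = 1.477
NF = 10 log₁₀(1.477) = 1.69 dB

1.69 dB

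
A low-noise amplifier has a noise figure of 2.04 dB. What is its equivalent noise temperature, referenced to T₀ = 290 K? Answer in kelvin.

F = 10^(2.04/10) = 1.59956
T_e = (F − 1)·T₀ = (1.59956 − 1) × 290 = 174 K

174 K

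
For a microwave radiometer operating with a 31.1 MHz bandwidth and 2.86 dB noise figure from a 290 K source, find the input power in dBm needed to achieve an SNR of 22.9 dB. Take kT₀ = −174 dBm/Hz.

−73.3 dBm

Sensitivity = −174 + 10 log₁₀(B) + NF + SNR_min
= −174 + 74.93 + 2.86 + 22.9
= −73.31 dBm → −73.3 dBm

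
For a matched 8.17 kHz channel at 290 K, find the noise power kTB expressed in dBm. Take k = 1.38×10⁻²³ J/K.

−134.9 dBm

P_n = kTB = 1.38×10⁻²³ × 290 × 8.17×10³ = 3.27×10⁻¹⁷ W
In dBm: 10 log₁₀(3.27×10⁻¹⁷ / 10⁻³) = −134.9 dBm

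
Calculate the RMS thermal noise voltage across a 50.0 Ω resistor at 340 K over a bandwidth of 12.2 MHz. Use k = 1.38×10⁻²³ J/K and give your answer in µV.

V_n = √(4kTRB)
4kTRB = 4 × 1.38×10⁻²³ × 340 × 5.00×10¹ × 1.22×10⁷ = 1.14×10⁻¹¹ V²
V_n = √(1.14×10⁻¹¹) = 3.38×10⁻⁶ V = 3.38 µV

3.38 µV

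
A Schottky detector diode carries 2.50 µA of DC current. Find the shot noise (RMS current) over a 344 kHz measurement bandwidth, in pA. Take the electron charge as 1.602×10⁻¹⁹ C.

I_n = √(2qI·B)
2qI·B = 2 × 1.602×10⁻¹⁹ × 2.50×10⁻⁶ × 3.44×10⁵ = 2.76×10⁻¹⁹ A²
I_n = √(2.76×10⁻¹⁹) = 5.25×10⁻¹⁰ A = 525 pA

525 pA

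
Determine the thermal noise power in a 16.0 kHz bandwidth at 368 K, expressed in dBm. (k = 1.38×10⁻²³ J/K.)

−130.9 dBm

P_n = kTB = 1.38×10⁻²³ × 368 × 1.60×10⁴ = 8.13×10⁻¹⁷ W
In dBm: 10 log₁₀(8.13×10⁻¹⁷ / 10⁻³) = −130.9 dBm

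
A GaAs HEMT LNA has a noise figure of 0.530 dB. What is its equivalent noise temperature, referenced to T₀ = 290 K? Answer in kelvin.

37.6 K

F = 10^(0.530/10) = 1.1298
T_e = (F − 1)·T₀ = (1.1298 − 1) × 290 = 37.6 K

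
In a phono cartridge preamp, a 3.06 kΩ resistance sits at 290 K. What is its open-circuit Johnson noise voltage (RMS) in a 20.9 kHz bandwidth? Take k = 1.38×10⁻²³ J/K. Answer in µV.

V_n = √(4kTRB)
4kTRB = 4 × 1.38×10⁻²³ × 290 × 3.06×10³ × 2.09×10⁴ = 1.02×10⁻¹² V²
V_n = √(1.02×10⁻¹²) = 1.01×10⁻⁶ V = 1.01 µV

1.01 µV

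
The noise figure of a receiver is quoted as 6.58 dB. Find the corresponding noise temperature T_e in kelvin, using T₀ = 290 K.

1029 K

F = 10^(6.58/10) = 4.54988
T_e = (F − 1)·T₀ = (4.54988 − 1) × 290 = 1029 K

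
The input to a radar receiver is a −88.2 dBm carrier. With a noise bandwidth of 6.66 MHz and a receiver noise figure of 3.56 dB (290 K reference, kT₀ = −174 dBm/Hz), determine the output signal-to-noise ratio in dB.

14.0 dB

Noise floor: N = −174 + 10 log₁₀(B) + NF
10 log₁₀(6.66×10⁶) = 68.23 dB
N = −174 + 68.23 + 3.56 = −102.21 dBm
SNR = P_sig − N = −88.2 − (−102.21) = 14.01 dB → 14.0 dB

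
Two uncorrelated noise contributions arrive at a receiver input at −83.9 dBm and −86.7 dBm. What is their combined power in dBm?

Convert to linear, add, convert back:
P₁ = 4.07×10⁻¹² W, P₂ = 2.14×10⁻¹² W
P_tot = 6.21×10⁻¹² W → 10 log₁₀(P_tot / 10⁻³) = −82.1 dBm

−82.1 dBm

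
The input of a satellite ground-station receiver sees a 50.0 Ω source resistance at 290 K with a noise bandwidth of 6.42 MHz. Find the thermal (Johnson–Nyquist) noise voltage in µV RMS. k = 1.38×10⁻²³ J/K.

V_n = √(4kTRB)
4kTRB = 4 × 1.38×10⁻²³ × 290 × 5.00×10¹ × 6.42×10⁶ = 5.14×10⁻¹² V²
V_n = √(5.14×10⁻¹²) = 2.27×10⁻⁶ V = 2.27 µV

2.27 µV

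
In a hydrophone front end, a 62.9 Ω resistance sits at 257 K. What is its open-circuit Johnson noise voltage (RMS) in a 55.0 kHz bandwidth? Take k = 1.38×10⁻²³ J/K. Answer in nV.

222 nV

V_n = √(4kTRB)
4kTRB = 4 × 1.38×10⁻²³ × 257 × 6.29×10¹ × 5.50×10⁴ = 4.91×10⁻¹⁴ V²
V_n = √(4.91×10⁻¹⁴) = 2.22×10⁻⁷ V = 222 nV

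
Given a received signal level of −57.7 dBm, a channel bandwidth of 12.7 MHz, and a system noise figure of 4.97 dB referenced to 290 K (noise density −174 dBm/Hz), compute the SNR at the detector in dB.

Noise floor: N = −174 + 10 log₁₀(B) + NF
10 log₁₀(1.27×10⁷) = 71.04 dB
N = −174 + 71.04 + 4.97 = −97.99 dBm
SNR = P_sig − N = −57.7 − (−97.99) = 40.29 dB → 40.3 dB

40.3 dB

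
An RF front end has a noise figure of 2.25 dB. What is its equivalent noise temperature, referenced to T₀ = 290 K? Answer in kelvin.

F = 10^(2.25/10) = 1.6788
T_e = (F − 1)·T₀ = (1.6788 − 1) × 290 = 197 K

197 K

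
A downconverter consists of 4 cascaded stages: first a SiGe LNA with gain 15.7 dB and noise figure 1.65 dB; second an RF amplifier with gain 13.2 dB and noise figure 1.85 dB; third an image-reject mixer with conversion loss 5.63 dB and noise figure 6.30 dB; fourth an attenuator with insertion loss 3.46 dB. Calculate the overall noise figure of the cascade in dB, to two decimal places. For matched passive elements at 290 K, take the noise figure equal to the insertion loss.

Convert to linear (a loss of L dB is a gain of −L dB): F_i = 10^(NF_i/10), G_i = 10^(G_i,dB/10)
  Stage 1: F_1 = 10^(1.65/10) = 1.462, G_1 = 10^(15.7/10) = 37.15
  Stage 2: F_2 = 10^(1.85/10) = 1.531, G_2 = 10^(13.2/10) = 20.89
  Stage 3: F_3 = 10^(6.30/10) = 4.266, G_3 = 10^(−5.63/10) = 0.2735
  Stage 4: F_4 = 10^(3.46/10) = 2.218, G_4 = 10^(−3.46/10) = 0.4508
Friis cascade:
  F = 1.462 + (1.531 − 1)/37.15 + (4.266 − 1)/776.2 + (2.218 − 1)/212.3 = 1.486
NF = 10 log₁₀(1.486) = 1.72 dB

1.72 dB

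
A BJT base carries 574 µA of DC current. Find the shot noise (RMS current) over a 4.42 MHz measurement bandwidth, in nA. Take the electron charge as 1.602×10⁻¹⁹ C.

28.5 nA

I_n = √(2qI·B)
2qI·B = 2 × 1.602×10⁻¹⁹ × 5.74×10⁻⁴ × 4.42×10⁶ = 8.13×10⁻¹⁶ A²
I_n = √(8.13×10⁻¹⁶) = 2.85×10⁻⁸ A = 28.5 nA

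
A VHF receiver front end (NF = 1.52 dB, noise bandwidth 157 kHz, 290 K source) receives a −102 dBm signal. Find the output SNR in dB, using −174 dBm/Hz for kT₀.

18.5 dB

Noise floor: N = −174 + 10 log₁₀(B) + NF
10 log₁₀(1.57×10⁵) = 51.96 dB
N = −174 + 51.96 + 1.52 = −120.52 dBm
SNR = P_sig − N = −102 − (−120.52) = 18.52 dB → 18.5 dB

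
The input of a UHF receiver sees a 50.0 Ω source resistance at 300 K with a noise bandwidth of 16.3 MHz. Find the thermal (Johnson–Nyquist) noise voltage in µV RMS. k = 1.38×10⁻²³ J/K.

V_n = √(4kTRB)
4kTRB = 4 × 1.38×10⁻²³ × 300 × 5.00×10¹ × 1.63×10⁷ = 1.35×10⁻¹¹ V²
V_n = √(1.35×10⁻¹¹) = 3.67×10⁻⁶ V = 3.67 µV

3.67 µV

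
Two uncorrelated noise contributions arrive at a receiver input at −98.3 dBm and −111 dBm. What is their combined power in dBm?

−98.1 dBm

Convert to linear, add, convert back:
P₁ = 1.48×10⁻¹³ W, P₂ = 7.94×10⁻¹⁵ W
P_tot = 1.56×10⁻¹³ W → 10 log₁₀(P_tot / 10⁻³) = −98.1 dBm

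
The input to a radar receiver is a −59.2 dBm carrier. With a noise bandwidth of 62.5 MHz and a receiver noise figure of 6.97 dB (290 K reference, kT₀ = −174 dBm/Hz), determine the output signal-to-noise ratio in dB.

29.9 dB

Noise floor: N = −174 + 10 log₁₀(B) + NF
10 log₁₀(6.25×10⁷) = 77.96 dB
N = −174 + 77.96 + 6.97 = −89.07 dBm
SNR = P_sig − N = −59.2 − (−89.07) = 29.87 dB → 29.9 dB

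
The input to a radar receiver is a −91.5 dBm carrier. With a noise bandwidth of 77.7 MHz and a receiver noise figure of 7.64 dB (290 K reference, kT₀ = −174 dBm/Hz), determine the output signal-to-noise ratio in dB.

Noise floor: N = −174 + 10 log₁₀(B) + NF
10 log₁₀(7.77×10⁷) = 78.9 dB
N = −174 + 78.9 + 7.64 = −87.46 dBm
SNR = P_sig − N = −91.5 − (−87.46) = −4.04 dB → −4.0 dB

−4.0 dB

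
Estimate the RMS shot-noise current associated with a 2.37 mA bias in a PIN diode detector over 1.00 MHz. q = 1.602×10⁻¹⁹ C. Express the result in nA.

I_n = √(2qI·B)
2qI·B = 2 × 1.602×10⁻¹⁹ × 2.37×10⁻³ × 1.00×10⁶ = 7.59×10⁻¹⁶ A²
I_n = √(7.59×10⁻¹⁶) = 2.76×10⁻⁸ A = 27.6 nA

27.6 nA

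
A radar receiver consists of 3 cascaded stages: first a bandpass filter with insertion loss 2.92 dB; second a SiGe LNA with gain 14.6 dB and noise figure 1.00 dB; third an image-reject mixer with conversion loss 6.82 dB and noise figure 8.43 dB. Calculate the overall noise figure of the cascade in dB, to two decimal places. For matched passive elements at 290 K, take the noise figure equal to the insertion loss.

4.58 dB

Convert to linear (a loss of L dB is a gain of −L dB): F_i = 10^(NF_i/10), G_i = 10^(G_i,dB/10)
  Stage 1: F_1 = 10^(2.92/10) = 1.959, G_1 = 10^(−2.92/10) = 0.5105
  Stage 2: F_2 = 10^(1.00/10) = 1.259, G_2 = 10^(14.6/10) = 28.84
  Stage 3: F_3 = 10^(8.43/10) = 6.966, G_3 = 10^(−6.82/10) = 0.2080
Friis cascade:
  F = 1.959 + (1.259 − 1)/0.5105 + (6.966 − 1)/14.72 = 2.871
NF = 10 log₁₀(2.871) = 4.58 dB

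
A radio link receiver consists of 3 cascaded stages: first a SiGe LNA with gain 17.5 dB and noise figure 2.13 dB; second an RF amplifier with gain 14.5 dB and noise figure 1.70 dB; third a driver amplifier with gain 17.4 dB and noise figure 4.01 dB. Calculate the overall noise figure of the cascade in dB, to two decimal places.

Convert to linear (a loss of L dB is a gain of −L dB): F_i = 10^(NF_i/10), G_i = 10^(G_i,dB/10)
  Stage 1: F_1 = 10^(2.13/10) = 1.633, G_1 = 10^(17.5/10) = 56.23
  Stage 2: F_2 = 10^(1.70/10) = 1.479, G_2 = 10^(14.5/10) = 28.18
  Stage 3: F_3 = 10^(4.01/10) = 2.518, G_3 = 10^(17.4/10) = 54.95
Friis cascade:
  F = 1.633 + (1.479 − 1)/56.23 + (2.518 − 1)/1585 = 1.643
NF = 10 log₁₀(1.643) = 2.16 dB

2.16 dB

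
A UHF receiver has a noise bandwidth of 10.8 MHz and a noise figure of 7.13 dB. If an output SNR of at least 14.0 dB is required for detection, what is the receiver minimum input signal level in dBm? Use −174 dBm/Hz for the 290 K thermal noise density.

Sensitivity = −174 + 10 log₁₀(B) + NF + SNR_min
= −174 + 70.33 + 7.13 + 14.0
= −82.54 dBm → −82.5 dBm

−82.5 dBm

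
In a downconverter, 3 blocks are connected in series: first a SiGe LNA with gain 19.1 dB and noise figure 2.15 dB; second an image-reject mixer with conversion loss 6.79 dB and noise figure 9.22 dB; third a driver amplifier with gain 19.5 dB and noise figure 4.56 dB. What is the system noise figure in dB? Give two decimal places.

Convert to linear (a loss of L dB is a gain of −L dB): F_i = 10^(NF_i/10), G_i = 10^(G_i,dB/10)
  Stage 1: F_1 = 10^(2.15/10) = 1.641, G_1 = 10^(19.1/10) = 81.28
  Stage 2: F_2 = 10^(9.22/10) = 8.356, G_2 = 10^(−6.79/10) = 0.2094
  Stage 3: F_3 = 10^(4.56/10) = 2.858, G_3 = 10^(19.5/10) = 89.13
Friis cascade:
  F = 1.641 + (8.356 − 1)/81.28 + (2.858 − 1)/17.02 = 1.840
NF = 10 log₁₀(1.840) = 2.65 dB

2.65 dB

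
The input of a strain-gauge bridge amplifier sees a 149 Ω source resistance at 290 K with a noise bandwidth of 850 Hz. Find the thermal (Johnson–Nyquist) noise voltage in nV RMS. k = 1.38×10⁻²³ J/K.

45.0 nV

V_n = √(4kTRB)
4kTRB = 4 × 1.38×10⁻²³ × 290 × 1.49×10² × 8.50×10² = 2.03×10⁻¹⁵ V²
V_n = √(2.03×10⁻¹⁵) = 4.50×10⁻⁸ V = 45.0 nV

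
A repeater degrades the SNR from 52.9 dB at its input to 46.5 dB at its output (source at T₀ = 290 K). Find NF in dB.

NF (dB) = SNR_in(dB) − SNR_out(dB) when the source is at T₀
NF = 52.9 − 46.5 = 6.4 dB

6.4 dB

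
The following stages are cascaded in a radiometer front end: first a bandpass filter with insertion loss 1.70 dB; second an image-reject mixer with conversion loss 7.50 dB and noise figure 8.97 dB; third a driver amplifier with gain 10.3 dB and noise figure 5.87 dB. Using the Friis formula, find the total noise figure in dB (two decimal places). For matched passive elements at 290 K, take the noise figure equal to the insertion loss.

15.50 dB

Convert to linear (a loss of L dB is a gain of −L dB): F_i = 10^(NF_i/10), G_i = 10^(G_i,dB/10)
  Stage 1: F_1 = 10^(1.70/10) = 1.479, G_1 = 10^(−1.70/10) = 0.6761
  Stage 2: F_2 = 10^(8.97/10) = 7.889, G_2 = 10^(−7.50/10) = 0.1778
  Stage 3: F_3 = 10^(5.87/10) = 3.864, G_3 = 10^(10.3/10) = 10.72
Friis cascade:
  F = 1.479 + (7.889 − 1)/0.6761 + (3.864 − 1)/0.1202 = 35.49
NF = 10 log₁₀(35.49) = 15.50 dB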